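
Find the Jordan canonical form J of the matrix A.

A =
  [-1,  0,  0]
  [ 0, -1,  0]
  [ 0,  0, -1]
J_1(-1) ⊕ J_1(-1) ⊕ J_1(-1)

The characteristic polynomial is
  det(x·I − A) = x^3 + 3*x^2 + 3*x + 1 = (x + 1)^3

Eigenvalues and multiplicities (the geometric multiplicity of λ is n − rank(A − λI), which equals the number of Jordan blocks for λ):
  λ = -1: algebraic multiplicity = 3, geometric multiplicity = 3

Determining the block sizes for each eigenvalue:
  λ = -1: gm = am = 3, so every block has size 1 → block sizes [1, 1, 1]

Assembling the blocks gives a Jordan form
J =
  [-1,  0,  0]
  [ 0, -1,  0]
  [ 0,  0, -1]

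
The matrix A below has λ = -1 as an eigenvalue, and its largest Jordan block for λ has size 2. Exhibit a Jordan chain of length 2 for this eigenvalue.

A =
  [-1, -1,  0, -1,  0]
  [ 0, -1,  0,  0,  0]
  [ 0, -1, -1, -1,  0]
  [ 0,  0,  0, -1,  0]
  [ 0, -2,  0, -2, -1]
A Jordan chain for λ = -1 of length 2:
v_1 = (-1, 0, -1, 0, -2)ᵀ
v_2 = (0, 1, 0, 0, 0)ᵀ

Let N = A − (-1)·I. We want v_2 with N^2 v_2 = 0 but N^1 v_2 ≠ 0; then v_{j-1} := N · v_j for j = 2, …, 2.

Pick v_2 = (0, 1, 0, 0, 0)ᵀ.
Then v_1 = N · v_2 = (-1, 0, -1, 0, -2)ᵀ.

Sanity check: (A − (-1)·I) v_1 = (0, 0, 0, 0, 0)ᵀ = 0. ✓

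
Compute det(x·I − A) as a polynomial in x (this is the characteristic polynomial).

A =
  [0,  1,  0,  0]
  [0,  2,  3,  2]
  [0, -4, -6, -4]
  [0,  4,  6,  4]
x^4

Expanding det(x·I − A) (e.g. by cofactor expansion or by noting that A is similar to its Jordan form J, which has the same characteristic polynomial as A) gives
  χ_A(x) = x^4
which factors as x^4. The eigenvalues (with algebraic multiplicities) are λ = 0 with multiplicity 4.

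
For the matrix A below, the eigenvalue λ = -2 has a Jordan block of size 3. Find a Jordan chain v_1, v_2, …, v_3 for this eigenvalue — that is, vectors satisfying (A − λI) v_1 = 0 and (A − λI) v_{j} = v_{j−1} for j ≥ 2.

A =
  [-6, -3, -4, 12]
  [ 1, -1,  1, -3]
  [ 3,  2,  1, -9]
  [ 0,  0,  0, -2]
A Jordan chain for λ = -2 of length 3:
v_1 = (1, 0, -1, 0)ᵀ
v_2 = (-4, 1, 3, 0)ᵀ
v_3 = (1, 0, 0, 0)ᵀ

Let N = A − (-2)·I. We want v_3 with N^3 v_3 = 0 but N^2 v_3 ≠ 0; then v_{j-1} := N · v_j for j = 3, …, 2.

Pick v_3 = (1, 0, 0, 0)ᵀ.
Then v_2 = N · v_3 = (-4, 1, 3, 0)ᵀ.
Then v_1 = N · v_2 = (1, 0, -1, 0)ᵀ.

Sanity check: (A − (-2)·I) v_1 = (0, 0, 0, 0)ᵀ = 0. ✓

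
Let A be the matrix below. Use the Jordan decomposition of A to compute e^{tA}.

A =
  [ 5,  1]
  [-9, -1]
e^{tA} =
  [3*t*exp(2*t) + exp(2*t), t*exp(2*t)]
  [-9*t*exp(2*t), -3*t*exp(2*t) + exp(2*t)]

Strategy: write A = P · J · P⁻¹ where J is a Jordan canonical form, so e^{tA} = P · e^{tJ} · P⁻¹, and e^{tJ} can be computed block-by-block.

A has Jordan form
J =
  [2, 1]
  [0, 2]
(up to reordering of blocks).

Per-block formulas:
  For a 2×2 Jordan block J_2(2): exp(t · J_2(2)) = e^(2t)·(I + t·N), where N is the 2×2 nilpotent shift.

After assembling e^{tJ} and conjugating by P, we get:

e^{tA} =
  [3*t*exp(2*t) + exp(2*t), t*exp(2*t)]
  [-9*t*exp(2*t), -3*t*exp(2*t) + exp(2*t)]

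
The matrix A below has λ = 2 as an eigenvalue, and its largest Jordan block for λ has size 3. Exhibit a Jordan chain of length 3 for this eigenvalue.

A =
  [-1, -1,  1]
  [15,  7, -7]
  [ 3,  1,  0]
A Jordan chain for λ = 2 of length 3:
v_1 = (-3, 9, 0)ᵀ
v_2 = (-3, 15, 3)ᵀ
v_3 = (1, 0, 0)ᵀ

Let N = A − (2)·I. We want v_3 with N^3 v_3 = 0 but N^2 v_3 ≠ 0; then v_{j-1} := N · v_j for j = 3, …, 2.

Pick v_3 = (1, 0, 0)ᵀ.
Then v_2 = N · v_3 = (-3, 15, 3)ᵀ.
Then v_1 = N · v_2 = (-3, 9, 0)ᵀ.

Sanity check: (A − (2)·I) v_1 = (0, 0, 0)ᵀ = 0. ✓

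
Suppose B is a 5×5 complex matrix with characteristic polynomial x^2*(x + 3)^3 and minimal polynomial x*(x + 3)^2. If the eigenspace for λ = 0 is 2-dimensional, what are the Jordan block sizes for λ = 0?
Block sizes for λ = 0: [1, 1]

Step 1 — from the characteristic polynomial, algebraic multiplicity of λ = 0 is 2. From dim ker(B − (0)·I) = 2, there are exactly 2 Jordan blocks for λ = 0.
Step 2 — from the minimal polynomial, the factor (x − 0) tells us the largest block for λ = 0 has size 1.
Step 3 — with total size 2, 2 blocks, and largest block 1, the block sizes (in nonincreasing order) are [1, 1].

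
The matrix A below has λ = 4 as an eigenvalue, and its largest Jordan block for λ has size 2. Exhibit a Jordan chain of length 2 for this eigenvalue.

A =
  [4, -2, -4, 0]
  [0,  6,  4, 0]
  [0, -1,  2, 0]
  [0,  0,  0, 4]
A Jordan chain for λ = 4 of length 2:
v_1 = (-2, 2, -1, 0)ᵀ
v_2 = (0, 1, 0, 0)ᵀ

Let N = A − (4)·I. We want v_2 with N^2 v_2 = 0 but N^1 v_2 ≠ 0; then v_{j-1} := N · v_j for j = 2, …, 2.

Pick v_2 = (0, 1, 0, 0)ᵀ.
Then v_1 = N · v_2 = (-2, 2, -1, 0)ᵀ.

Sanity check: (A − (4)·I) v_1 = (0, 0, 0, 0)ᵀ = 0. ✓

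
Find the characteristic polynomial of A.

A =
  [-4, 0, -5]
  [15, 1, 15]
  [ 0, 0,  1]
x^3 + 2*x^2 - 7*x + 4

Expanding det(x·I − A) (e.g. by cofactor expansion or by noting that A is similar to its Jordan form J, which has the same characteristic polynomial as A) gives
  χ_A(x) = x^3 + 2*x^2 - 7*x + 4
which factors as (x - 1)^2*(x + 4). The eigenvalues (with algebraic multiplicities) are λ = -4 with multiplicity 1, λ = 1 with multiplicity 2.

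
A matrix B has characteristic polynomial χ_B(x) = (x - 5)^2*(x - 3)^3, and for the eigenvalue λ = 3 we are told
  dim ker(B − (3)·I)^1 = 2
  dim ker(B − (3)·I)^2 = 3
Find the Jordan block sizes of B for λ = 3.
Block sizes for λ = 3: [2, 1]

From the dimensions of kernels of powers, the number of Jordan blocks of size at least j is d_j − d_{j−1} where d_j = dim ker(N^j) (with d_0 = 0). Computing the differences gives [2, 1].
The number of blocks of size exactly k is (#blocks of size ≥ k) − (#blocks of size ≥ k + 1), so the partition is: 1 block(s) of size 1, 1 block(s) of size 2.
In nonincreasing order the block sizes are [2, 1].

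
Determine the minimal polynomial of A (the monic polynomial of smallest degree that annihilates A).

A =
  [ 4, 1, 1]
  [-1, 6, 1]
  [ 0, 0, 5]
x^2 - 10*x + 25

The characteristic polynomial is χ_A(x) = (x - 5)^3, so the eigenvalues are known. The minimal polynomial is
  m_A(x) = Π_λ (x − λ)^{k_λ}
where k_λ is the size of the *largest* Jordan block for λ (equivalently, the smallest k with (A − λI)^k v = 0 for every generalised eigenvector v of λ).

  λ = 5: largest Jordan block has size 2, contributing (x − 5)^2

So m_A(x) = (x - 5)^2 = x^2 - 10*x + 25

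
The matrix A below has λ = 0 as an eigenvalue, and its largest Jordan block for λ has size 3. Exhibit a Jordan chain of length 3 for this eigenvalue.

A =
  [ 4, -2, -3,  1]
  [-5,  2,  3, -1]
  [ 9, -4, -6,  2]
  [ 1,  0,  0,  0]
A Jordan chain for λ = 0 of length 3:
v_1 = (0, -4, 4, 4)ᵀ
v_2 = (4, -5, 9, 1)ᵀ
v_3 = (1, 0, 0, 0)ᵀ

Let N = A − (0)·I. We want v_3 with N^3 v_3 = 0 but N^2 v_3 ≠ 0; then v_{j-1} := N · v_j for j = 3, …, 2.

Pick v_3 = (1, 0, 0, 0)ᵀ.
Then v_2 = N · v_3 = (4, -5, 9, 1)ᵀ.
Then v_1 = N · v_2 = (0, -4, 4, 4)ᵀ.

Sanity check: (A − (0)·I) v_1 = (0, 0, 0, 0)ᵀ = 0. ✓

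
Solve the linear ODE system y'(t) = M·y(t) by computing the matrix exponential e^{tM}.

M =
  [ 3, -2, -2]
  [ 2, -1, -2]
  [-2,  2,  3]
e^{tM} =
  [exp(3*t), -exp(3*t) + exp(t), -exp(3*t) + exp(t)]
  [exp(3*t) - exp(t), -exp(3*t) + 2*exp(t), -exp(3*t) + exp(t)]
  [-exp(3*t) + exp(t), exp(3*t) - exp(t), exp(3*t)]

Strategy: write M = P · J · P⁻¹ where J is a Jordan canonical form, so e^{tM} = P · e^{tJ} · P⁻¹, and e^{tJ} can be computed block-by-block.

M has Jordan form
J =
  [1, 0, 0]
  [0, 1, 0]
  [0, 0, 3]
(up to reordering of blocks).

Per-block formulas:
  For a 1×1 block at λ = 1: exp(t · [1]) = [e^(1t)].
  For a 1×1 block at λ = 3: exp(t · [3]) = [e^(3t)].

After assembling e^{tJ} and conjugating by P, we get:

e^{tM} =
  [exp(3*t), -exp(3*t) + exp(t), -exp(3*t) + exp(t)]
  [exp(3*t) - exp(t), -exp(3*t) + 2*exp(t), -exp(3*t) + exp(t)]
  [-exp(3*t) + exp(t), exp(3*t) - exp(t), exp(3*t)]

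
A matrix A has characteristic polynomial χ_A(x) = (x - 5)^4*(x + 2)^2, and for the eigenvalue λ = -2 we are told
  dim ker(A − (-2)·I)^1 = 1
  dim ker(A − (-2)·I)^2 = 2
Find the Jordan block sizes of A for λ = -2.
Block sizes for λ = -2: [2]

From the dimensions of kernels of powers, the number of Jordan blocks of size at least j is d_j − d_{j−1} where d_j = dim ker(N^j) (with d_0 = 0). Computing the differences gives [1, 1].
The number of blocks of size exactly k is (#blocks of size ≥ k) − (#blocks of size ≥ k + 1), so the partition is: 1 block(s) of size 2.
In nonincreasing order the block sizes are [2].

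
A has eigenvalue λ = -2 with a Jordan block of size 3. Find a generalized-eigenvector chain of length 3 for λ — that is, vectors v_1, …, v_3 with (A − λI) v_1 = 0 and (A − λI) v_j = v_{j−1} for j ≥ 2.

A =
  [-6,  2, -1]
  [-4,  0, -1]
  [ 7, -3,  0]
A Jordan chain for λ = -2 of length 3:
v_1 = (1, 1, -2)ᵀ
v_2 = (-4, -4, 7)ᵀ
v_3 = (1, 0, 0)ᵀ

Let N = A − (-2)·I. We want v_3 with N^3 v_3 = 0 but N^2 v_3 ≠ 0; then v_{j-1} := N · v_j for j = 3, …, 2.

Pick v_3 = (1, 0, 0)ᵀ.
Then v_2 = N · v_3 = (-4, -4, 7)ᵀ.
Then v_1 = N · v_2 = (1, 1, -2)ᵀ.

Sanity check: (A − (-2)·I) v_1 = (0, 0, 0)ᵀ = 0. ✓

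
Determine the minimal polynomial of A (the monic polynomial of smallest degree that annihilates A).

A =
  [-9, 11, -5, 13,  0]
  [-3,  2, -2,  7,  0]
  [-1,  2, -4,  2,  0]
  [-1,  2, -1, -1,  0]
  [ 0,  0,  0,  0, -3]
x^3 + 9*x^2 + 27*x + 27

The characteristic polynomial is χ_A(x) = (x + 3)^5, so the eigenvalues are known. The minimal polynomial is
  m_A(x) = Π_λ (x − λ)^{k_λ}
where k_λ is the size of the *largest* Jordan block for λ (equivalently, the smallest k with (A − λI)^k v = 0 for every generalised eigenvector v of λ).

  λ = -3: largest Jordan block has size 3, contributing (x + 3)^3

So m_A(x) = (x + 3)^3 = x^3 + 9*x^2 + 27*x + 27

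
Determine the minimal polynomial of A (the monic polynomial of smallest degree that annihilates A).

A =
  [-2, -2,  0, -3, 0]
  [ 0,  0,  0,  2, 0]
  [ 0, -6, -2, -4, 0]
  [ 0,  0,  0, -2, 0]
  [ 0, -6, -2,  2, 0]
x^3 + 4*x^2 + 4*x

The characteristic polynomial is χ_A(x) = x^2*(x + 2)^3, so the eigenvalues are known. The minimal polynomial is
  m_A(x) = Π_λ (x − λ)^{k_λ}
where k_λ is the size of the *largest* Jordan block for λ (equivalently, the smallest k with (A − λI)^k v = 0 for every generalised eigenvector v of λ).

  λ = -2: largest Jordan block has size 2, contributing (x + 2)^2
  λ = 0: largest Jordan block has size 1, contributing (x − 0)

So m_A(x) = x*(x + 2)^2 = x^3 + 4*x^2 + 4*x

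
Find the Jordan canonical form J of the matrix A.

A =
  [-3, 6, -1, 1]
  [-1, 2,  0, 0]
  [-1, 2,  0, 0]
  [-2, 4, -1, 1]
J_3(0) ⊕ J_1(0)

The characteristic polynomial is
  det(x·I − A) = x^4

Eigenvalues and multiplicities (the geometric multiplicity of λ is n − rank(A − λI), which equals the number of Jordan blocks for λ):
  λ = 0: algebraic multiplicity = 4, geometric multiplicity = 2

Determining the block sizes for each eigenvalue:
  λ = 0: with am = 4 and gm = 2, the partition is not yet determined (e.g. several partitions of 4 into 2 parts exist). Let N = A − (0)·I. Computing rank(N^1) = 2, rank(N^2) = 1, rank(N^3) = 0; the number of blocks of size ≥ j is rank(N^{j−1}) − rank(N^j), giving [2, 1, 1]. So we have 1 block(s) of size 3, 1 block(s) of size 1 → block sizes [3, 1]

Assembling the blocks gives a Jordan form
J =
  [0, 1, 0, 0]
  [0, 0, 1, 0]
  [0, 0, 0, 0]
  [0, 0, 0, 0]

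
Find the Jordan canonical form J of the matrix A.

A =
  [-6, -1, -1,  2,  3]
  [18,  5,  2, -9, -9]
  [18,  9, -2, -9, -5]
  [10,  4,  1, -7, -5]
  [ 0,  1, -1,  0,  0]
J_3(-2) ⊕ J_2(-2)

The characteristic polynomial is
  det(x·I − A) = x^5 + 10*x^4 + 40*x^3 + 80*x^2 + 80*x + 32 = (x + 2)^5

Eigenvalues and multiplicities (the geometric multiplicity of λ is n − rank(A − λI), which equals the number of Jordan blocks for λ):
  λ = -2: algebraic multiplicity = 5, geometric multiplicity = 2

Determining the block sizes for each eigenvalue:
  λ = -2: with am = 5 and gm = 2, the partition is not yet determined (e.g. several partitions of 5 into 2 parts exist). Let N = A − (-2)·I. Computing rank(N^1) = 3, rank(N^2) = 1, rank(N^3) = 0; the number of blocks of size ≥ j is rank(N^{j−1}) − rank(N^j), giving [2, 2, 1]. So we have 1 block(s) of size 3, 1 block(s) of size 2 → block sizes [3, 2]

Assembling the blocks gives a Jordan form
J =
  [-2,  1,  0,  0,  0]
  [ 0, -2,  1,  0,  0]
  [ 0,  0, -2,  0,  0]
  [ 0,  0,  0, -2,  1]
  [ 0,  0,  0,  0, -2]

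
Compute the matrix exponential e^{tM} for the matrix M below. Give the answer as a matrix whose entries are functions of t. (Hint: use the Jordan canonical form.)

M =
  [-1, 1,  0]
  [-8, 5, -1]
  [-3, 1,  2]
e^{tM} =
  [t^2*exp(2*t)/2 - 3*t*exp(2*t) + exp(2*t), t*exp(2*t), -t^2*exp(2*t)/2]
  [3*t^2*exp(2*t)/2 - 8*t*exp(2*t), 3*t*exp(2*t) + exp(2*t), -3*t^2*exp(2*t)/2 - t*exp(2*t)]
  [t^2*exp(2*t)/2 - 3*t*exp(2*t), t*exp(2*t), -t^2*exp(2*t)/2 + exp(2*t)]

Strategy: write M = P · J · P⁻¹ where J is a Jordan canonical form, so e^{tM} = P · e^{tJ} · P⁻¹, and e^{tJ} can be computed block-by-block.

M has Jordan form
J =
  [2, 1, 0]
  [0, 2, 1]
  [0, 0, 2]
(up to reordering of blocks).

Per-block formulas:
  For a 3×3 Jordan block J_3(2): exp(t · J_3(2)) = e^(2t)·(I + t·N + (t^2/2)·N^2), where N is the 3×3 nilpotent shift.

After assembling e^{tJ} and conjugating by P, we get:

e^{tM} =
  [t^2*exp(2*t)/2 - 3*t*exp(2*t) + exp(2*t), t*exp(2*t), -t^2*exp(2*t)/2]
  [3*t^2*exp(2*t)/2 - 8*t*exp(2*t), 3*t*exp(2*t) + exp(2*t), -3*t^2*exp(2*t)/2 - t*exp(2*t)]
  [t^2*exp(2*t)/2 - 3*t*exp(2*t), t*exp(2*t), -t^2*exp(2*t)/2 + exp(2*t)]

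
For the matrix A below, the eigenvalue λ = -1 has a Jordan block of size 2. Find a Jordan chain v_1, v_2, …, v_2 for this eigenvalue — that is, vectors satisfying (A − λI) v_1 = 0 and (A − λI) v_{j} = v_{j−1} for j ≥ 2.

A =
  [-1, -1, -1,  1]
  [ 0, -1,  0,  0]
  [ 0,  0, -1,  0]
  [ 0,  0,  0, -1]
A Jordan chain for λ = -1 of length 2:
v_1 = (-1, 0, 0, 0)ᵀ
v_2 = (0, 1, 0, 0)ᵀ

Let N = A − (-1)·I. We want v_2 with N^2 v_2 = 0 but N^1 v_2 ≠ 0; then v_{j-1} := N · v_j for j = 2, …, 2.

Pick v_2 = (0, 1, 0, 0)ᵀ.
Then v_1 = N · v_2 = (-1, 0, 0, 0)ᵀ.

Sanity check: (A − (-1)·I) v_1 = (0, 0, 0, 0)ᵀ = 0. ✓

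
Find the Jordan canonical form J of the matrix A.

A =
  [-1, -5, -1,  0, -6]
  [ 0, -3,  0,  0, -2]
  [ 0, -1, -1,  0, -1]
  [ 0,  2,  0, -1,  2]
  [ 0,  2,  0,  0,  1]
J_3(-1) ⊕ J_1(-1) ⊕ J_1(-1)

The characteristic polynomial is
  det(x·I − A) = x^5 + 5*x^4 + 10*x^3 + 10*x^2 + 5*x + 1 = (x + 1)^5

Eigenvalues and multiplicities (the geometric multiplicity of λ is n − rank(A − λI), which equals the number of Jordan blocks for λ):
  λ = -1: algebraic multiplicity = 5, geometric multiplicity = 3

Determining the block sizes for each eigenvalue:
  λ = -1: with am = 5 and gm = 3, the partition is not yet determined (e.g. several partitions of 5 into 3 parts exist). Let N = A − (-1)·I. Computing rank(N^1) = 2, rank(N^2) = 1, rank(N^3) = 0; the number of blocks of size ≥ j is rank(N^{j−1}) − rank(N^j), giving [3, 1, 1]. So we have 1 block(s) of size 3, 2 block(s) of size 1 → block sizes [3, 1, 1]

Assembling the blocks gives a Jordan form
J =
  [-1,  1,  0,  0,  0]
  [ 0, -1,  1,  0,  0]
  [ 0,  0, -1,  0,  0]
  [ 0,  0,  0, -1,  0]
  [ 0,  0,  0,  0, -1]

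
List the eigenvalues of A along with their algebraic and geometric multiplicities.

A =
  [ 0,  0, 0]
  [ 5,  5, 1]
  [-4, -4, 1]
λ = 0: alg = 1, geom = 1; λ = 3: alg = 2, geom = 1

Step 1 — factor the characteristic polynomial to read off the algebraic multiplicities:
  χ_A(x) = x*(x - 3)^2

Step 2 — compute geometric multiplicities via the rank-nullity identity g(λ) = n − rank(A − λI):
  rank(A − (0)·I) = 2, so dim ker(A − (0)·I) = n − 2 = 1
  rank(A − (3)·I) = 2, so dim ker(A − (3)·I) = n − 2 = 1

Summary:
  λ = 0: algebraic multiplicity = 1, geometric multiplicity = 1
  λ = 3: algebraic multiplicity = 2, geometric multiplicity = 1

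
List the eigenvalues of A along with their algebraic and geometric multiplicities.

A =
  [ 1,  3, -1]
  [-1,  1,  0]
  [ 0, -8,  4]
λ = 2: alg = 3, geom = 1

Step 1 — factor the characteristic polynomial to read off the algebraic multiplicities:
  χ_A(x) = (x - 2)^3

Step 2 — compute geometric multiplicities via the rank-nullity identity g(λ) = n − rank(A − λI):
  rank(A − (2)·I) = 2, so dim ker(A − (2)·I) = n − 2 = 1

Summary:
  λ = 2: algebraic multiplicity = 3, geometric multiplicity = 1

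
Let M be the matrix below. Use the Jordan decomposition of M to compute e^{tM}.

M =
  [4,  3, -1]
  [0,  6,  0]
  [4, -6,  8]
e^{tM} =
  [-2*t*exp(6*t) + exp(6*t), 3*t*exp(6*t), -t*exp(6*t)]
  [0, exp(6*t), 0]
  [4*t*exp(6*t), -6*t*exp(6*t), 2*t*exp(6*t) + exp(6*t)]

Strategy: write M = P · J · P⁻¹ where J is a Jordan canonical form, so e^{tM} = P · e^{tJ} · P⁻¹, and e^{tJ} can be computed block-by-block.

M has Jordan form
J =
  [6, 1, 0]
  [0, 6, 0]
  [0, 0, 6]
(up to reordering of blocks).

Per-block formulas:
  For a 2×2 Jordan block J_2(6): exp(t · J_2(6)) = e^(6t)·(I + t·N), where N is the 2×2 nilpotent shift.
  For a 1×1 block at λ = 6: exp(t · [6]) = [e^(6t)].

After assembling e^{tJ} and conjugating by P, we get:

e^{tM} =
  [-2*t*exp(6*t) + exp(6*t), 3*t*exp(6*t), -t*exp(6*t)]
  [0, exp(6*t), 0]
  [4*t*exp(6*t), -6*t*exp(6*t), 2*t*exp(6*t) + exp(6*t)]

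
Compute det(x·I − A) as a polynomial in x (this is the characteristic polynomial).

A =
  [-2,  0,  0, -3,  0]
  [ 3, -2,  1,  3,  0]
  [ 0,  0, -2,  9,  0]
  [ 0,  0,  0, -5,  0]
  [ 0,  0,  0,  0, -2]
x^5 + 13*x^4 + 64*x^3 + 152*x^2 + 176*x + 80

Expanding det(x·I − A) (e.g. by cofactor expansion or by noting that A is similar to its Jordan form J, which has the same characteristic polynomial as A) gives
  χ_A(x) = x^5 + 13*x^4 + 64*x^3 + 152*x^2 + 176*x + 80
which factors as (x + 2)^4*(x + 5). The eigenvalues (with algebraic multiplicities) are λ = -5 with multiplicity 1, λ = -2 with multiplicity 4.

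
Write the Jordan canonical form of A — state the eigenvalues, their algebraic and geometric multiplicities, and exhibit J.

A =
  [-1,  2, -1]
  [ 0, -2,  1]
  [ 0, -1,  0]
J_3(-1)

The characteristic polynomial is
  det(x·I − A) = x^3 + 3*x^2 + 3*x + 1 = (x + 1)^3

Eigenvalues and multiplicities (the geometric multiplicity of λ is n − rank(A − λI), which equals the number of Jordan blocks for λ):
  λ = -1: algebraic multiplicity = 3, geometric multiplicity = 1

Determining the block sizes for each eigenvalue:
  λ = -1: one block (gm = 1), so the single block has size am = 3 → block sizes [3]

Assembling the blocks gives a Jordan form
J =
  [-1,  1,  0]
  [ 0, -1,  1]
  [ 0,  0, -1]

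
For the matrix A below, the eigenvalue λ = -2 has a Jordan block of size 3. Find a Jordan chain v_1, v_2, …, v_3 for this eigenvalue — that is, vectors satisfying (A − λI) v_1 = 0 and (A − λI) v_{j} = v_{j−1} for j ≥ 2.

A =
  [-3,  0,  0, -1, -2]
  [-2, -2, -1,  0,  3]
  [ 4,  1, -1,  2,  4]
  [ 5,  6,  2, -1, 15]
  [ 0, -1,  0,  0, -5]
A Jordan chain for λ = -2 of length 3:
v_1 = (-2, 0, 4, 2, 0)ᵀ
v_2 = (-7, 0, 14, 9, 0)ᵀ
v_3 = (3, -6, 0, 0, 2)ᵀ

Let N = A − (-2)·I. We want v_3 with N^3 v_3 = 0 but N^2 v_3 ≠ 0; then v_{j-1} := N · v_j for j = 3, …, 2.

Pick v_3 = (3, -6, 0, 0, 2)ᵀ.
Then v_2 = N · v_3 = (-7, 0, 14, 9, 0)ᵀ.
Then v_1 = N · v_2 = (-2, 0, 4, 2, 0)ᵀ.

Sanity check: (A − (-2)·I) v_1 = (0, 0, 0, 0, 0)ᵀ = 0. ✓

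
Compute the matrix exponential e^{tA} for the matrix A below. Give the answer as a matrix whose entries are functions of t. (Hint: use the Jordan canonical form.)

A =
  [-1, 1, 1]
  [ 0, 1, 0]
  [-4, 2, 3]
e^{tA} =
  [-2*t*exp(t) + exp(t), t*exp(t), t*exp(t)]
  [0, exp(t), 0]
  [-4*t*exp(t), 2*t*exp(t), 2*t*exp(t) + exp(t)]

Strategy: write A = P · J · P⁻¹ where J is a Jordan canonical form, so e^{tA} = P · e^{tJ} · P⁻¹, and e^{tJ} can be computed block-by-block.

A has Jordan form
J =
  [1, 1, 0]
  [0, 1, 0]
  [0, 0, 1]
(up to reordering of blocks).

Per-block formulas:
  For a 1×1 block at λ = 1: exp(t · [1]) = [e^(1t)].
  For a 2×2 Jordan block J_2(1): exp(t · J_2(1)) = e^(1t)·(I + t·N), where N is the 2×2 nilpotent shift.

After assembling e^{tJ} and conjugating by P, we get:

e^{tA} =
  [-2*t*exp(t) + exp(t), t*exp(t), t*exp(t)]
  [0, exp(t), 0]
  [-4*t*exp(t), 2*t*exp(t), 2*t*exp(t) + exp(t)]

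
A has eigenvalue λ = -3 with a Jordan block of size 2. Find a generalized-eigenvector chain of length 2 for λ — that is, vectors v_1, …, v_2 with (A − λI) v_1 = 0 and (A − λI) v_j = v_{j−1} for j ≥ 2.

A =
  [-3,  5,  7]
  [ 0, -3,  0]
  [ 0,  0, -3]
A Jordan chain for λ = -3 of length 2:
v_1 = (5, 0, 0)ᵀ
v_2 = (0, 1, 0)ᵀ

Let N = A − (-3)·I. We want v_2 with N^2 v_2 = 0 but N^1 v_2 ≠ 0; then v_{j-1} := N · v_j for j = 2, …, 2.

Pick v_2 = (0, 1, 0)ᵀ.
Then v_1 = N · v_2 = (5, 0, 0)ᵀ.

Sanity check: (A − (-3)·I) v_1 = (0, 0, 0)ᵀ = 0. ✓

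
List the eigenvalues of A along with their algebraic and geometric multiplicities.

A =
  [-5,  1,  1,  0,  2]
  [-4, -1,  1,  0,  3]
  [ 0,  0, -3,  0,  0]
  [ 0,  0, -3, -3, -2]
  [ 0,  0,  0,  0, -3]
λ = -3: alg = 5, geom = 2

Step 1 — factor the characteristic polynomial to read off the algebraic multiplicities:
  χ_A(x) = (x + 3)^5

Step 2 — compute geometric multiplicities via the rank-nullity identity g(λ) = n − rank(A − λI):
  rank(A − (-3)·I) = 3, so dim ker(A − (-3)·I) = n − 3 = 2

Summary:
  λ = -3: algebraic multiplicity = 5, geometric multiplicity = 2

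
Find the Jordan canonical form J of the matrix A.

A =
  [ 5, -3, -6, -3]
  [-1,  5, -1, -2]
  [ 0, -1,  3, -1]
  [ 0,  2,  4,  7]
J_3(5) ⊕ J_1(5)

The characteristic polynomial is
  det(x·I − A) = x^4 - 20*x^3 + 150*x^2 - 500*x + 625 = (x - 5)^4

Eigenvalues and multiplicities (the geometric multiplicity of λ is n − rank(A − λI), which equals the number of Jordan blocks for λ):
  λ = 5: algebraic multiplicity = 4, geometric multiplicity = 2

Determining the block sizes for each eigenvalue:
  λ = 5: with am = 4 and gm = 2, the partition is not yet determined (e.g. several partitions of 4 into 2 parts exist). Let N = A − (5)·I. Computing rank(N^1) = 2, rank(N^2) = 1, rank(N^3) = 0; the number of blocks of size ≥ j is rank(N^{j−1}) − rank(N^j), giving [2, 1, 1]. So we have 1 block(s) of size 3, 1 block(s) of size 1 → block sizes [3, 1]

Assembling the blocks gives a Jordan form
J =
  [5, 1, 0, 0]
  [0, 5, 1, 0]
  [0, 0, 5, 0]
  [0, 0, 0, 5]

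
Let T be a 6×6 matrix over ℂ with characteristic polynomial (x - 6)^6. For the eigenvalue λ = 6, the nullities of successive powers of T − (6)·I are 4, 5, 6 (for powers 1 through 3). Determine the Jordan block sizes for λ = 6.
Block sizes for λ = 6: [3, 1, 1, 1]

From the dimensions of kernels of powers, the number of Jordan blocks of size at least j is d_j − d_{j−1} where d_j = dim ker(N^j) (with d_0 = 0). Computing the differences gives [4, 1, 1].
The number of blocks of size exactly k is (#blocks of size ≥ k) − (#blocks of size ≥ k + 1), so the partition is: 3 block(s) of size 1, 1 block(s) of size 3.
In nonincreasing order the block sizes are [3, 1, 1, 1].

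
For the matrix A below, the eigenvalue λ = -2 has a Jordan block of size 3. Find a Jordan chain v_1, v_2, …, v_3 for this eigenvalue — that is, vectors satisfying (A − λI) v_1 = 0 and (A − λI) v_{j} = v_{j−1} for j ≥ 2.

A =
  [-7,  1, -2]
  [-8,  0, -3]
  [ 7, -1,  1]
A Jordan chain for λ = -2 of length 3:
v_1 = (3, 3, -6)ᵀ
v_2 = (-5, -8, 7)ᵀ
v_3 = (1, 0, 0)ᵀ

Let N = A − (-2)·I. We want v_3 with N^3 v_3 = 0 but N^2 v_3 ≠ 0; then v_{j-1} := N · v_j for j = 3, …, 2.

Pick v_3 = (1, 0, 0)ᵀ.
Then v_2 = N · v_3 = (-5, -8, 7)ᵀ.
Then v_1 = N · v_2 = (3, 3, -6)ᵀ.

Sanity check: (A − (-2)·I) v_1 = (0, 0, 0)ᵀ = 0. ✓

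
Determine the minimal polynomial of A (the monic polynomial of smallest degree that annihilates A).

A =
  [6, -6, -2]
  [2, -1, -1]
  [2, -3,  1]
x^2 - 4*x + 4

The characteristic polynomial is χ_A(x) = (x - 2)^3, so the eigenvalues are known. The minimal polynomial is
  m_A(x) = Π_λ (x − λ)^{k_λ}
where k_λ is the size of the *largest* Jordan block for λ (equivalently, the smallest k with (A − λI)^k v = 0 for every generalised eigenvector v of λ).

  λ = 2: largest Jordan block has size 2, contributing (x − 2)^2

So m_A(x) = (x - 2)^2 = x^2 - 4*x + 4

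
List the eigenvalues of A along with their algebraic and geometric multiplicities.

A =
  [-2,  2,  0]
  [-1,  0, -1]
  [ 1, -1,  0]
λ = -1: alg = 2, geom = 1; λ = 0: alg = 1, geom = 1

Step 1 — factor the characteristic polynomial to read off the algebraic multiplicities:
  χ_A(x) = x*(x + 1)^2

Step 2 — compute geometric multiplicities via the rank-nullity identity g(λ) = n − rank(A − λI):
  rank(A − (-1)·I) = 2, so dim ker(A − (-1)·I) = n − 2 = 1
  rank(A − (0)·I) = 2, so dim ker(A − (0)·I) = n − 2 = 1

Summary:
  λ = -1: algebraic multiplicity = 2, geometric multiplicity = 1
  λ = 0: algebraic multiplicity = 1, geometric multiplicity = 1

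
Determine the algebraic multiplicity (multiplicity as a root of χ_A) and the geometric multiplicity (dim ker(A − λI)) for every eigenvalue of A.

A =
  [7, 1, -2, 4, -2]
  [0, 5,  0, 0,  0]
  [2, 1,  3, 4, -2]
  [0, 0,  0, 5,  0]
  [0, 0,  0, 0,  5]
λ = 5: alg = 5, geom = 4

Step 1 — factor the characteristic polynomial to read off the algebraic multiplicities:
  χ_A(x) = (x - 5)^5

Step 2 — compute geometric multiplicities via the rank-nullity identity g(λ) = n − rank(A − λI):
  rank(A − (5)·I) = 1, so dim ker(A − (5)·I) = n − 1 = 4

Summary:
  λ = 5: algebraic multiplicity = 5, geometric multiplicity = 4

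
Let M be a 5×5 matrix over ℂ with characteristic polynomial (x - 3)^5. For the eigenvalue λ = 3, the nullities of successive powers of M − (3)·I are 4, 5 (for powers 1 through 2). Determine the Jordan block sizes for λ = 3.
Block sizes for λ = 3: [2, 1, 1, 1]

From the dimensions of kernels of powers, the number of Jordan blocks of size at least j is d_j − d_{j−1} where d_j = dim ker(N^j) (with d_0 = 0). Computing the differences gives [4, 1].
The number of blocks of size exactly k is (#blocks of size ≥ k) − (#blocks of size ≥ k + 1), so the partition is: 3 block(s) of size 1, 1 block(s) of size 2.
In nonincreasing order the block sizes are [2, 1, 1, 1].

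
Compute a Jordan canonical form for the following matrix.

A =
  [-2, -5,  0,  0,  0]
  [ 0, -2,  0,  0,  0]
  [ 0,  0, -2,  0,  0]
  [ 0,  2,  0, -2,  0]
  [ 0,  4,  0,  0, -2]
J_2(-2) ⊕ J_1(-2) ⊕ J_1(-2) ⊕ J_1(-2)

The characteristic polynomial is
  det(x·I − A) = x^5 + 10*x^4 + 40*x^3 + 80*x^2 + 80*x + 32 = (x + 2)^5

Eigenvalues and multiplicities (the geometric multiplicity of λ is n − rank(A − λI), which equals the number of Jordan blocks for λ):
  λ = -2: algebraic multiplicity = 5, geometric multiplicity = 4

Determining the block sizes for each eigenvalue:
  λ = -2: 4 blocks summing to 5 forces exactly one block of size 2 and the rest size 1 → block sizes [2, 1, 1, 1]

Assembling the blocks gives a Jordan form
J =
  [-2,  1,  0,  0,  0]
  [ 0, -2,  0,  0,  0]
  [ 0,  0, -2,  0,  0]
  [ 0,  0,  0, -2,  0]
  [ 0,  0,  0,  0, -2]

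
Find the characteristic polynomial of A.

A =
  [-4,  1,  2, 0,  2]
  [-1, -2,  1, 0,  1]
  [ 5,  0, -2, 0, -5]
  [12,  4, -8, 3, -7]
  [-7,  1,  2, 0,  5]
x^5 - 15*x^3 - 10*x^2 + 60*x + 72

Expanding det(x·I − A) (e.g. by cofactor expansion or by noting that A is similar to its Jordan form J, which has the same characteristic polynomial as A) gives
  χ_A(x) = x^5 - 15*x^3 - 10*x^2 + 60*x + 72
which factors as (x - 3)^2*(x + 2)^3. The eigenvalues (with algebraic multiplicities) are λ = -2 with multiplicity 3, λ = 3 with multiplicity 2.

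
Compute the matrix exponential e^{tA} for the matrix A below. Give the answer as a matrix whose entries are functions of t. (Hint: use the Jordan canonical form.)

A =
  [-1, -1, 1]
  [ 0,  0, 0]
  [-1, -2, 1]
e^{tA} =
  [1 - t, -t^2/2 - t, t]
  [0, 1, 0]
  [-t, -t^2/2 - 2*t, t + 1]

Strategy: write A = P · J · P⁻¹ where J is a Jordan canonical form, so e^{tA} = P · e^{tJ} · P⁻¹, and e^{tJ} can be computed block-by-block.

A has Jordan form
J =
  [0, 1, 0]
  [0, 0, 1]
  [0, 0, 0]
(up to reordering of blocks).

Per-block formulas:
  For a 3×3 Jordan block J_3(0): exp(t · J_3(0)) = e^(0t)·(I + t·N + (t^2/2)·N^2), where N is the 3×3 nilpotent shift.

After assembling e^{tJ} and conjugating by P, we get:

e^{tA} =
  [1 - t, -t^2/2 - t, t]
  [0, 1, 0]
  [-t, -t^2/2 - 2*t, t + 1]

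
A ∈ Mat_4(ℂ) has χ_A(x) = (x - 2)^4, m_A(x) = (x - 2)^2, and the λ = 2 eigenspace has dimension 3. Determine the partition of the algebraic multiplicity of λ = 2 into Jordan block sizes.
Block sizes for λ = 2: [2, 1, 1]

Step 1 — from the characteristic polynomial, algebraic multiplicity of λ = 2 is 4. From dim ker(A − (2)·I) = 3, there are exactly 3 Jordan blocks for λ = 2.
Step 2 — from the minimal polynomial, the factor (x − 2)^2 tells us the largest block for λ = 2 has size 2.
Step 3 — with total size 4, 3 blocks, and largest block 2, the block sizes (in nonincreasing order) are [2, 1, 1].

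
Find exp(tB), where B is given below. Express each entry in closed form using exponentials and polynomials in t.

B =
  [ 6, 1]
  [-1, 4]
e^{tB} =
  [t*exp(5*t) + exp(5*t), t*exp(5*t)]
  [-t*exp(5*t), -t*exp(5*t) + exp(5*t)]

Strategy: write B = P · J · P⁻¹ where J is a Jordan canonical form, so e^{tB} = P · e^{tJ} · P⁻¹, and e^{tJ} can be computed block-by-block.

B has Jordan form
J =
  [5, 1]
  [0, 5]
(up to reordering of blocks).

Per-block formulas:
  For a 2×2 Jordan block J_2(5): exp(t · J_2(5)) = e^(5t)·(I + t·N), where N is the 2×2 nilpotent shift.

After assembling e^{tJ} and conjugating by P, we get:

e^{tB} =
  [t*exp(5*t) + exp(5*t), t*exp(5*t)]
  [-t*exp(5*t), -t*exp(5*t) + exp(5*t)]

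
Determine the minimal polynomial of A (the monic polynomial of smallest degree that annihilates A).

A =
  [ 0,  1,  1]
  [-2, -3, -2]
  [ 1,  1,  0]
x^2 + 2*x + 1

The characteristic polynomial is χ_A(x) = (x + 1)^3, so the eigenvalues are known. The minimal polynomial is
  m_A(x) = Π_λ (x − λ)^{k_λ}
where k_λ is the size of the *largest* Jordan block for λ (equivalently, the smallest k with (A − λI)^k v = 0 for every generalised eigenvector v of λ).

  λ = -1: largest Jordan block has size 2, contributing (x + 1)^2

So m_A(x) = (x + 1)^2 = x^2 + 2*x + 1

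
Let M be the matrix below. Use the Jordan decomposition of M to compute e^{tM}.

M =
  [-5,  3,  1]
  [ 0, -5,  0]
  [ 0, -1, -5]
e^{tM} =
  [exp(-5*t), -t^2*exp(-5*t)/2 + 3*t*exp(-5*t), t*exp(-5*t)]
  [0, exp(-5*t), 0]
  [0, -t*exp(-5*t), exp(-5*t)]

Strategy: write M = P · J · P⁻¹ where J is a Jordan canonical form, so e^{tM} = P · e^{tJ} · P⁻¹, and e^{tJ} can be computed block-by-block.

M has Jordan form
J =
  [-5,  1,  0]
  [ 0, -5,  1]
  [ 0,  0, -5]
(up to reordering of blocks).

Per-block formulas:
  For a 3×3 Jordan block J_3(-5): exp(t · J_3(-5)) = e^(-5t)·(I + t·N + (t^2/2)·N^2), where N is the 3×3 nilpotent shift.

After assembling e^{tJ} and conjugating by P, we get:

e^{tM} =
  [exp(-5*t), -t^2*exp(-5*t)/2 + 3*t*exp(-5*t), t*exp(-5*t)]
  [0, exp(-5*t), 0]
  [0, -t*exp(-5*t), exp(-5*t)]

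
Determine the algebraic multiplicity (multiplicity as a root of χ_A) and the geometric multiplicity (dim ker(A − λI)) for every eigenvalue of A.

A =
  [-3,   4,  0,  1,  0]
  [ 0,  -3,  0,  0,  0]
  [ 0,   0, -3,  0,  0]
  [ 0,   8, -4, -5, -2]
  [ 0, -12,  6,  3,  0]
λ = -3: alg = 4, geom = 3; λ = -2: alg = 1, geom = 1

Step 1 — factor the characteristic polynomial to read off the algebraic multiplicities:
  χ_A(x) = (x + 2)*(x + 3)^4

Step 2 — compute geometric multiplicities via the rank-nullity identity g(λ) = n − rank(A − λI):
  rank(A − (-3)·I) = 2, so dim ker(A − (-3)·I) = n − 2 = 3
  rank(A − (-2)·I) = 4, so dim ker(A − (-2)·I) = n − 4 = 1

Summary:
  λ = -3: algebraic multiplicity = 4, geometric multiplicity = 3
  λ = -2: algebraic multiplicity = 1, geometric multiplicity = 1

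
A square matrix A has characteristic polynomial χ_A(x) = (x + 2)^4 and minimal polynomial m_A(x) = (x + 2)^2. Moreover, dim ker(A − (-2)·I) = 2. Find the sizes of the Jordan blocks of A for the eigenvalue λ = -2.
Block sizes for λ = -2: [2, 2]

Step 1 — from the characteristic polynomial, algebraic multiplicity of λ = -2 is 4. From dim ker(A − (-2)·I) = 2, there are exactly 2 Jordan blocks for λ = -2.
Step 2 — from the minimal polynomial, the factor (x + 2)^2 tells us the largest block for λ = -2 has size 2.
Step 3 — with total size 4, 2 blocks, and largest block 2, the block sizes (in nonincreasing order) are [2, 2].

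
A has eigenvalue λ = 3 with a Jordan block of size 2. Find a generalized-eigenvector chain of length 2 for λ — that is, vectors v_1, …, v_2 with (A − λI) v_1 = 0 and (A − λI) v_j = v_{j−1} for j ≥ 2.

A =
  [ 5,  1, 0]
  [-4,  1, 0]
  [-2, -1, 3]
A Jordan chain for λ = 3 of length 2:
v_1 = (2, -4, -2)ᵀ
v_2 = (1, 0, 0)ᵀ

Let N = A − (3)·I. We want v_2 with N^2 v_2 = 0 but N^1 v_2 ≠ 0; then v_{j-1} := N · v_j for j = 2, …, 2.

Pick v_2 = (1, 0, 0)ᵀ.
Then v_1 = N · v_2 = (2, -4, -2)ᵀ.

Sanity check: (A − (3)·I) v_1 = (0, 0, 0)ᵀ = 0. ✓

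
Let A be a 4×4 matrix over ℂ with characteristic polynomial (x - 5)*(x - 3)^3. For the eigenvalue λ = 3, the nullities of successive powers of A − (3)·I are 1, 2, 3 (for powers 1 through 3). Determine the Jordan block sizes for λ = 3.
Block sizes for λ = 3: [3]

From the dimensions of kernels of powers, the number of Jordan blocks of size at least j is d_j − d_{j−1} where d_j = dim ker(N^j) (with d_0 = 0). Computing the differences gives [1, 1, 1].
The number of blocks of size exactly k is (#blocks of size ≥ k) − (#blocks of size ≥ k + 1), so the partition is: 1 block(s) of size 3.
In nonincreasing order the block sizes are [3].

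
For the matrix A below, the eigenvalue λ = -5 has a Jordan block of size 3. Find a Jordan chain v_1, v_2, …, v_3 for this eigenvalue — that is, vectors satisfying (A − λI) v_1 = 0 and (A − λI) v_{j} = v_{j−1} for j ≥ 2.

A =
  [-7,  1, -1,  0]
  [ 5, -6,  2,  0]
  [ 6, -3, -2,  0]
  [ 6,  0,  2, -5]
A Jordan chain for λ = -5 of length 3:
v_1 = (3, -3, -9, 0)ᵀ
v_2 = (-2, 5, 6, 6)ᵀ
v_3 = (1, 0, 0, 0)ᵀ

Let N = A − (-5)·I. We want v_3 with N^3 v_3 = 0 but N^2 v_3 ≠ 0; then v_{j-1} := N · v_j for j = 3, …, 2.

Pick v_3 = (1, 0, 0, 0)ᵀ.
Then v_2 = N · v_3 = (-2, 5, 6, 6)ᵀ.
Then v_1 = N · v_2 = (3, -3, -9, 0)ᵀ.

Sanity check: (A − (-5)·I) v_1 = (0, 0, 0, 0)ᵀ = 0. ✓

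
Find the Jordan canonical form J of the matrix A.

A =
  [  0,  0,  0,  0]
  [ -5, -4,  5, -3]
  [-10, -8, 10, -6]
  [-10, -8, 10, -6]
J_2(0) ⊕ J_1(0) ⊕ J_1(0)

The characteristic polynomial is
  det(x·I − A) = x^4

Eigenvalues and multiplicities (the geometric multiplicity of λ is n − rank(A − λI), which equals the number of Jordan blocks for λ):
  λ = 0: algebraic multiplicity = 4, geometric multiplicity = 3

Determining the block sizes for each eigenvalue:
  λ = 0: 3 blocks summing to 4 forces exactly one block of size 2 and the rest size 1 → block sizes [2, 1, 1]

Assembling the blocks gives a Jordan form
J =
  [0, 1, 0, 0]
  [0, 0, 0, 0]
  [0, 0, 0, 0]
  [0, 0, 0, 0]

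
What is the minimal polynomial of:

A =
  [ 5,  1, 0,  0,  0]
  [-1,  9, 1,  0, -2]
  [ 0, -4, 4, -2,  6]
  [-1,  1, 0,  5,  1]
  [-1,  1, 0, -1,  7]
x^3 - 18*x^2 + 108*x - 216

The characteristic polynomial is χ_A(x) = (x - 6)^5, so the eigenvalues are known. The minimal polynomial is
  m_A(x) = Π_λ (x − λ)^{k_λ}
where k_λ is the size of the *largest* Jordan block for λ (equivalently, the smallest k with (A − λI)^k v = 0 for every generalised eigenvector v of λ).

  λ = 6: largest Jordan block has size 3, contributing (x − 6)^3

So m_A(x) = (x - 6)^3 = x^3 - 18*x^2 + 108*x - 216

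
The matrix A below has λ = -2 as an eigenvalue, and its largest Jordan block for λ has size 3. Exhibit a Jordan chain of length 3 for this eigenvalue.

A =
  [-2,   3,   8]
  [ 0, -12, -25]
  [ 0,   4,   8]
A Jordan chain for λ = -2 of length 3:
v_1 = (2, 0, 0)ᵀ
v_2 = (3, -10, 4)ᵀ
v_3 = (0, 1, 0)ᵀ

Let N = A − (-2)·I. We want v_3 with N^3 v_3 = 0 but N^2 v_3 ≠ 0; then v_{j-1} := N · v_j for j = 3, …, 2.

Pick v_3 = (0, 1, 0)ᵀ.
Then v_2 = N · v_3 = (3, -10, 4)ᵀ.
Then v_1 = N · v_2 = (2, 0, 0)ᵀ.

Sanity check: (A − (-2)·I) v_1 = (0, 0, 0)ᵀ = 0. ✓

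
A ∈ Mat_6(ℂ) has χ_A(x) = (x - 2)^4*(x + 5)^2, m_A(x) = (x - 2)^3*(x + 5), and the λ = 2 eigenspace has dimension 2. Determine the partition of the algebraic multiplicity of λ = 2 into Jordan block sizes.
Block sizes for λ = 2: [3, 1]

Step 1 — from the characteristic polynomial, algebraic multiplicity of λ = 2 is 4. From dim ker(A − (2)·I) = 2, there are exactly 2 Jordan blocks for λ = 2.
Step 2 — from the minimal polynomial, the factor (x − 2)^3 tells us the largest block for λ = 2 has size 3.
Step 3 — with total size 4, 2 blocks, and largest block 3, the block sizes (in nonincreasing order) are [3, 1].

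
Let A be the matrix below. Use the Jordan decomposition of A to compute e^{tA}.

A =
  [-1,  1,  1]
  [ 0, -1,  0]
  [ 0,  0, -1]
e^{tA} =
  [exp(-t), t*exp(-t), t*exp(-t)]
  [0, exp(-t), 0]
  [0, 0, exp(-t)]

Strategy: write A = P · J · P⁻¹ where J is a Jordan canonical form, so e^{tA} = P · e^{tJ} · P⁻¹, and e^{tJ} can be computed block-by-block.

A has Jordan form
J =
  [-1,  1,  0]
  [ 0, -1,  0]
  [ 0,  0, -1]
(up to reordering of blocks).

Per-block formulas:
  For a 1×1 block at λ = -1: exp(t · [-1]) = [e^(-1t)].
  For a 2×2 Jordan block J_2(-1): exp(t · J_2(-1)) = e^(-1t)·(I + t·N), where N is the 2×2 nilpotent shift.

After assembling e^{tJ} and conjugating by P, we get:

e^{tA} =
  [exp(-t), t*exp(-t), t*exp(-t)]
  [0, exp(-t), 0]
  [0, 0, exp(-t)]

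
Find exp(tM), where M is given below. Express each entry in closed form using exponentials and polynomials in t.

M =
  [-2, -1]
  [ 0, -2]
e^{tM} =
  [exp(-2*t), -t*exp(-2*t)]
  [0, exp(-2*t)]

Strategy: write M = P · J · P⁻¹ where J is a Jordan canonical form, so e^{tM} = P · e^{tJ} · P⁻¹, and e^{tJ} can be computed block-by-block.

M has Jordan form
J =
  [-2,  1]
  [ 0, -2]
(up to reordering of blocks).

Per-block formulas:
  For a 2×2 Jordan block J_2(-2): exp(t · J_2(-2)) = e^(-2t)·(I + t·N), where N is the 2×2 nilpotent shift.

After assembling e^{tJ} and conjugating by P, we get:

e^{tM} =
  [exp(-2*t), -t*exp(-2*t)]
  [0, exp(-2*t)]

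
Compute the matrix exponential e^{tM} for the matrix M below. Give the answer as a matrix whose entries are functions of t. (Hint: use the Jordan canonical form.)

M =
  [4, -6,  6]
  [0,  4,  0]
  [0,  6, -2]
e^{tM} =
  [exp(4*t), -exp(4*t) + exp(-2*t), exp(4*t) - exp(-2*t)]
  [0, exp(4*t), 0]
  [0, exp(4*t) - exp(-2*t), exp(-2*t)]

Strategy: write M = P · J · P⁻¹ where J is a Jordan canonical form, so e^{tM} = P · e^{tJ} · P⁻¹, and e^{tJ} can be computed block-by-block.

M has Jordan form
J =
  [-2, 0, 0]
  [ 0, 4, 0]
  [ 0, 0, 4]
(up to reordering of blocks).

Per-block formulas:
  For a 1×1 block at λ = 4: exp(t · [4]) = [e^(4t)].
  For a 1×1 block at λ = -2: exp(t · [-2]) = [e^(-2t)].

After assembling e^{tJ} and conjugating by P, we get:

e^{tM} =
  [exp(4*t), -exp(4*t) + exp(-2*t), exp(4*t) - exp(-2*t)]
  [0, exp(4*t), 0]
  [0, exp(4*t) - exp(-2*t), exp(-2*t)]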